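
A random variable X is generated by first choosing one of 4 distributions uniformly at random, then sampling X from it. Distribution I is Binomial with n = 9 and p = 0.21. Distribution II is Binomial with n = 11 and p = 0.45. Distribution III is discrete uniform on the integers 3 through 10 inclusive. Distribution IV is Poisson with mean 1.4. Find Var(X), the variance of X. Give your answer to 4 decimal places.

Per component, I: μ=1.89, E[X²]=5.0652; II: μ=4.95, E[X²]=27.225; III: μ=6.5, E[X²]=47.5; IV: μ=1.4, E[X²]=3.36.
E[X] = 0.25·1.89 + 0.25·4.95 + 0.25·6.5 + 0.25·1.4 = 3.685.
E[X²] = 0.25·5.0652 + 0.25·27.225 + 0.25·47.5 + 0.25·3.36 = 20.7875.
Var(X) = E[X²] − (E[X])² = 20.7875 − 13.5792 = 7.20832.

7.2083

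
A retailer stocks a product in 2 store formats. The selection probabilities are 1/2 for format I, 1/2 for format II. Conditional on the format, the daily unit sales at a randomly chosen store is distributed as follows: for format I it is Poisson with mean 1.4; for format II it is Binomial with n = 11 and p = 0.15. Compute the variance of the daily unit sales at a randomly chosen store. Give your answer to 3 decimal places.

1.417

Per component, I: μ=1.4, E[X²]=3.36; II: μ=1.65, E[X²]=4.125.
E[X] = 0.5·1.4 + 0.5·1.65 = 1.525.
E[X²] = 0.5·3.36 + 0.5·4.125 = 3.7425.
Var(X) = E[X²] − (E[X])² = 3.7425 − 2.32562 = 1.41688.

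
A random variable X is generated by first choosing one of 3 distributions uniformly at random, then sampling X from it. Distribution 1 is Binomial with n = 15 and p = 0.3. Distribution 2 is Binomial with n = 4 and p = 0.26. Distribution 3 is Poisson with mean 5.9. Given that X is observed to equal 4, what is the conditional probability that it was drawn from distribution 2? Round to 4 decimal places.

0.0126

Likelihoods P(X=4 | ·): 1: 0.218623; 2: 0.00456976; 3: 0.138312.
Posterior ∝ prior × likelihood. Numerator for 2: 0.333333·0.00456976 = 0.00152325.
Normalizing constant: 0.333333·0.218623 + 0.333333·0.00456976 + 0.333333·0.138312 = 0.120502.
P(2 | observation) = 0.00152325 / 0.120502 = 0.0126409.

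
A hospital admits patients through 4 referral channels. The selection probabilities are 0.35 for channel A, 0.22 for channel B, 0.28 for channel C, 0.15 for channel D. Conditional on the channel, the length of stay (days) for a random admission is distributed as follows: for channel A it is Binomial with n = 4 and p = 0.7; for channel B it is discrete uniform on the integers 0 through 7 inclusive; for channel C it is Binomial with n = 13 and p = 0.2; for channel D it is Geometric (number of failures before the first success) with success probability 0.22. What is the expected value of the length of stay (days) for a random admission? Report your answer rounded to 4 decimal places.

3.0098

Component means — A: 2.8; B: 3.5; C: 2.6; D: 3.54545.
E[X] = 0.35·2.8 + 0.22·3.5 + 0.28·2.6 + 0.15·3.54545 = 3.00982.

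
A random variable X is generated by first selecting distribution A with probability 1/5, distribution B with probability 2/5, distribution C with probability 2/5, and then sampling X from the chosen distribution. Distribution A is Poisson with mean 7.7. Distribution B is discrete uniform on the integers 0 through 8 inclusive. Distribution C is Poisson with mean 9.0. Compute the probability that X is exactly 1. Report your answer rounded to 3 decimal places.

0.046

Conditional on each component, P(X = 1): A: 0.00348677; B: 0.111111; C: 0.00111069.
By total probability, P(X = 1) = 0.2·0.00348677 + 0.4·0.111111 + 0.4·0.00111069 = 0.0455861.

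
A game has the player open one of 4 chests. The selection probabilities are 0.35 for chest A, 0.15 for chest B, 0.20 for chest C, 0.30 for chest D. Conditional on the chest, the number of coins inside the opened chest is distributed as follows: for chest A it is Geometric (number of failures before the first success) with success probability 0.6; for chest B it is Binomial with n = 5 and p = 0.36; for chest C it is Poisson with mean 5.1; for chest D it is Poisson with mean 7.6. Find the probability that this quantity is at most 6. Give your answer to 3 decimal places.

0.758

Conditional on each chest, P(X ≤ 6): A: 0.998362; B: 1; C: 0.74742; D: 0.364621.
By total probability, P(X ≤ 6) = 0.35·0.998362 + 0.15·1 + 0.2·0.74742 + 0.3·0.364621 = 0.758297.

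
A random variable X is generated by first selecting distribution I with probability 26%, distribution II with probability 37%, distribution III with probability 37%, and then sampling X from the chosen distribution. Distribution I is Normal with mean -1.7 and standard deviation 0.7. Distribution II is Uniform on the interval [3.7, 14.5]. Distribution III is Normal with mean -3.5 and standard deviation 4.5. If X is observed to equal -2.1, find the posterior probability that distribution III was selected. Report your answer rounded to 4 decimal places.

0.1989

Likelihoods f(-2.1 | ·): I: 0.484068; II: 0; III: 0.0844656.
Posterior ∝ prior × likelihood. Numerator for III: 0.37·0.0844656 = 0.0312523.
Normalizing constant: 0.26·0.484068 + 0.37·0 + 0.37·0.0844656 = 0.15711.
P(III | observation) = 0.0312523 / 0.15711 = 0.19892.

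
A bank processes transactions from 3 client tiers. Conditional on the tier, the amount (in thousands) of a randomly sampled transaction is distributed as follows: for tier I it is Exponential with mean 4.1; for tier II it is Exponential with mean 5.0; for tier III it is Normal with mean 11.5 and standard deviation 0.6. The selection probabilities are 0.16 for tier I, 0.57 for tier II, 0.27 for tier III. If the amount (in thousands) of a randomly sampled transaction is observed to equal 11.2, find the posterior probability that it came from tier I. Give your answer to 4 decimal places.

Likelihoods f(11.2 | ·): I: 0.01588; II: 0.0212917; III: 0.586776.
Posterior ∝ prior × likelihood. Numerator for I: 0.16·0.01588 = 0.0025408.
Normalizing constant: 0.16·0.01588 + 0.57·0.0212917 + 0.27·0.586776 = 0.173106.
P(I | observation) = 0.0025408 / 0.173106 = 0.0146777.

0.0147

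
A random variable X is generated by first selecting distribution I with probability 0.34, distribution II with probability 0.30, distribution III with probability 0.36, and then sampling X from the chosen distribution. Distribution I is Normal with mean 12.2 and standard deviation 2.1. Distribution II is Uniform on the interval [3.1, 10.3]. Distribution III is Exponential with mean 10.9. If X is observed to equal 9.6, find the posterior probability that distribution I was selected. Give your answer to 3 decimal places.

Likelihoods f(9.6 | ·): I: 0.0882735; II: 0.138889; III: 0.0380256.
Posterior ∝ prior × likelihood. Numerator for I: 0.34·0.0882735 = 0.030013.
Normalizing constant: 0.34·0.0882735 + 0.3·0.138889 + 0.36·0.0380256 = 0.0853688.
P(I | observation) = 0.030013 / 0.0853688 = 0.351568.

0.352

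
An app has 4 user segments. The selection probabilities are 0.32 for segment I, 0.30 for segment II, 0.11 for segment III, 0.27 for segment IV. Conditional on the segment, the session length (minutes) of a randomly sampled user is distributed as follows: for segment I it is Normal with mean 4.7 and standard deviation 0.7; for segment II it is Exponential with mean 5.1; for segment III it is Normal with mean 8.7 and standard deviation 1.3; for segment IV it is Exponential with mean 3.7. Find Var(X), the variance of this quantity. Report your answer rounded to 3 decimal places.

13.836

Per component, I: μ=4.7, E[X²]=22.58; II: μ=5.1, E[X²]=52.02; III: μ=8.7, E[X²]=77.38; IV: μ=3.7, E[X²]=27.38.
E[X] = 0.32·4.7 + 0.3·5.1 + 0.11·8.7 + 0.27·3.7 = 4.99.
E[X²] = 0.32·22.58 + 0.3·52.02 + 0.11·77.38 + 0.27·27.38 = 38.736.
Var(X) = E[X²] − (E[X])² = 38.736 − 24.9001 = 13.8359.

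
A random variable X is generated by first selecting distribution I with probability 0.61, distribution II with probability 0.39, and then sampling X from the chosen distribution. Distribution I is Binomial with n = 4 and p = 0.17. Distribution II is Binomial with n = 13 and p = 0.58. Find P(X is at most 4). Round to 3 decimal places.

0.627

Conditional on each component, P(X ≤ 4): I: 1; II: 0.0445582.
By total probability, P(X ≤ 4) = 0.61·1 + 0.39·0.0445582 = 0.627378.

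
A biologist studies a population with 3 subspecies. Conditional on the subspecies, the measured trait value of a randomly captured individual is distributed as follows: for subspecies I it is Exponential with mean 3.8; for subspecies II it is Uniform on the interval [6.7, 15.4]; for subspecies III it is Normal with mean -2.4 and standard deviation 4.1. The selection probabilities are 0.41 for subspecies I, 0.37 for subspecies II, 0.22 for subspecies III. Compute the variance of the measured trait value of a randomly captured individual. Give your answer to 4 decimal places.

38.1189

Per component, I: μ=3.8, E[X²]=28.88; II: μ=11.05, E[X²]=128.41; III: μ=-2.4, E[X²]=22.57.
E[X] = 0.41·3.8 + 0.37·11.05 + 0.22·-2.4 = 5.1185.
E[X²] = 0.41·28.88 + 0.37·128.41 + 0.22·22.57 = 64.3179.
Var(X) = E[X²] − (E[X])² = 64.3179 − 26.199 = 38.1189.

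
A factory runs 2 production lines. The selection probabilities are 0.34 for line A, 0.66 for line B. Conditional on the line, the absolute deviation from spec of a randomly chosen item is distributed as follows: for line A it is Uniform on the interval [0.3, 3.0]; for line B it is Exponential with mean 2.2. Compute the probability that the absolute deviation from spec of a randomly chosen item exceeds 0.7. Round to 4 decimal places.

0.7698

Conditional on each line, P(X > 0.7): A: 0.851852; B: 0.727471.
By total probability, P(X > 0.7) = 0.34·0.851852 + 0.66·0.727471 = 0.76976.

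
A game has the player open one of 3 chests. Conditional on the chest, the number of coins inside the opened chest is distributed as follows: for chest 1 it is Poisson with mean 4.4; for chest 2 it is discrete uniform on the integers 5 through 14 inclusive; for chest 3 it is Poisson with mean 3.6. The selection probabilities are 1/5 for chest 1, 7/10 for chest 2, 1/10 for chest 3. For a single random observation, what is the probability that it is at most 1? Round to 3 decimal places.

Conditional on each chest, P(X ≤ 1): 1: 0.0662976; 2: 0; 3: 0.125689.
By total probability, P(X ≤ 1) = 0.2·0.0662976 + 0.7·0 + 0.1·0.125689 = 0.0258284.

0.026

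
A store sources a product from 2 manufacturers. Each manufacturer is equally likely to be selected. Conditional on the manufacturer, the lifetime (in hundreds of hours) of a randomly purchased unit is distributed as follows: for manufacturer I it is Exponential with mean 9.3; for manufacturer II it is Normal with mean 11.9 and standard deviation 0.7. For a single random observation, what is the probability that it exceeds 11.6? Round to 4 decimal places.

Conditional on each manufacturer, P(X > 11.6): I: 0.287276; II: 0.665882.
By total probability, P(X > 11.6) = 0.5·0.287276 + 0.5·0.665882 = 0.476579.

0.4766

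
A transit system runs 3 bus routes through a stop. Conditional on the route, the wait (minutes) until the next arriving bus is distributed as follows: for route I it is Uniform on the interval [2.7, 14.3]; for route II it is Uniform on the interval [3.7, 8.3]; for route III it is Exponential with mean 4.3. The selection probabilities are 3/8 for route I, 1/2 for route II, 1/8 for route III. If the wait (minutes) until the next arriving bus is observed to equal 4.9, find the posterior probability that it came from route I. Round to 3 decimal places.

0.215

Likelihoods f(4.9 | ·): I: 0.0862069; II: 0.217391; III: 0.0744111.
Posterior ∝ prior × likelihood. Numerator for I: 0.375·0.0862069 = 0.0323276.
Normalizing constant: 0.375·0.0862069 + 0.5·0.217391 + 0.125·0.0744111 = 0.150325.
P(I | observation) = 0.0323276 / 0.150325 = 0.215052.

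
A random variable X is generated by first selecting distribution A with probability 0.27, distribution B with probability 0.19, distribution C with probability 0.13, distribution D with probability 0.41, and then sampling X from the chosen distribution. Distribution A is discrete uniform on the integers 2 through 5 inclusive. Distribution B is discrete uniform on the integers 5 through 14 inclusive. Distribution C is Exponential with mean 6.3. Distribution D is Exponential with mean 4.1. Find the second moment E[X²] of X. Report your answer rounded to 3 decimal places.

46.464

For each component E[X²] = Var + (mean)², giving A: 13.5; B: 98.5; C: 79.38; D: 33.62.
Overall E[X²] = 0.27·13.5 + 0.19·98.5 + 0.13·79.38 + 0.41·33.62 = 46.4636.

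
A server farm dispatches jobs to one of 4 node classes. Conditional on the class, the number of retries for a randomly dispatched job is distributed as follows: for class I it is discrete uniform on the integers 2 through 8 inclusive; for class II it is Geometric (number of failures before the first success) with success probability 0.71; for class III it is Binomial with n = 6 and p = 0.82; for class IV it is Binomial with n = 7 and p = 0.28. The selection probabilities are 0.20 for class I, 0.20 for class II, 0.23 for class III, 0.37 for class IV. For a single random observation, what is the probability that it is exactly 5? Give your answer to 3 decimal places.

0.128

Conditional on each class, P(X = 5): I: 0.142857; II: 0.00145629; III: 0.400399; IV: 0.0187359.
By total probability, P(X = 5) = 0.2·0.142857 + 0.2·0.00145629 + 0.23·0.400399 + 0.37·0.0187359 = 0.127887.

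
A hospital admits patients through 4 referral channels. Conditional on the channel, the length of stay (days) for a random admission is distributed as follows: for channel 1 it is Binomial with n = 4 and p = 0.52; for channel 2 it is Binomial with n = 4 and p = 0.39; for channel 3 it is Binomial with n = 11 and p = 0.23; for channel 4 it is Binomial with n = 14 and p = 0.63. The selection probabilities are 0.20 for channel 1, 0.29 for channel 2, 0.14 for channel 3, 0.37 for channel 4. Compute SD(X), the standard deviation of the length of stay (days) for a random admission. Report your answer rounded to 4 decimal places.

3.6169

Per component, 1: μ=2.08, E[X²]=5.3248; 2: μ=1.56, E[X²]=3.3852; 3: μ=2.53, E[X²]=8.349; 4: μ=8.82, E[X²]=81.0558.
E[X] = 0.2·2.08 + 0.29·1.56 + 0.14·2.53 + 0.37·8.82 = 4.486.
E[X²] = 0.2·5.3248 + 0.29·3.3852 + 0.14·8.349 + 0.37·81.0558 = 33.2062.
Var(X) = E[X²] − (E[X])² = 33.2062 − 20.1242 = 13.082.
SD(X) = √13.082 = 3.6169.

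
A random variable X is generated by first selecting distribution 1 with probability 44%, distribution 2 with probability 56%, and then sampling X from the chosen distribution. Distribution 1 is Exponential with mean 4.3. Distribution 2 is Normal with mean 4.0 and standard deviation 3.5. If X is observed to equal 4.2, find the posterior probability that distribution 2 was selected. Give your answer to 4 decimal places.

Likelihoods f(4.2 | ·): 1: 0.0875663; 2: 0.113798.
Posterior ∝ prior × likelihood. Numerator for 2: 0.56·0.113798 = 0.0637266.
Normalizing constant: 0.44·0.0875663 + 0.56·0.113798 = 0.102256.
P(2 | observation) = 0.0637266 / 0.102256 = 0.623208.

0.6232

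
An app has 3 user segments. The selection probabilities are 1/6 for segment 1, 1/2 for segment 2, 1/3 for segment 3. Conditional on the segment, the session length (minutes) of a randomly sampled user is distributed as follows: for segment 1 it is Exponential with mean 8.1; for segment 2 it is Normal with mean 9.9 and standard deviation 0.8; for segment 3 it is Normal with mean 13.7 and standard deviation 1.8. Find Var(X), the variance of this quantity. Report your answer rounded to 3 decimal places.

Per component, 1: μ=8.1, E[X²]=131.22; 2: μ=9.9, E[X²]=98.65; 3: μ=13.7, E[X²]=190.93.
E[X] = 0.166667·8.1 + 0.5·9.9 + 0.333333·13.7 = 10.8667.
E[X²] = 0.166667·131.22 + 0.5·98.65 + 0.333333·190.93 = 134.838.
Var(X) = E[X²] − (E[X])² = 134.838 − 118.084 = 16.7539.

16.754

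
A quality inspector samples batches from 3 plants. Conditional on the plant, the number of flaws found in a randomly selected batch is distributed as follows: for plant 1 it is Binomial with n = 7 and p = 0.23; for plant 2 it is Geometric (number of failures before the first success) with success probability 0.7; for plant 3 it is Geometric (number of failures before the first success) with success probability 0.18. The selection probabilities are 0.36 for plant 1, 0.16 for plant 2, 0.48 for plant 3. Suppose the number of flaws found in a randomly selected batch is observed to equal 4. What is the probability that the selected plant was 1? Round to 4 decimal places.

Likelihoods P(X=4 | ·): 1: 0.0447148; 2: 0.00567; 3: 0.0813819.
Posterior ∝ prior × likelihood. Numerator for 1: 0.36·0.0447148 = 0.0160973.
Normalizing constant: 0.36·0.0447148 + 0.16·0.00567 + 0.48·0.0813819 = 0.0560679.
P(1 | observation) = 0.0160973 / 0.0560679 = 0.287105.

0.2871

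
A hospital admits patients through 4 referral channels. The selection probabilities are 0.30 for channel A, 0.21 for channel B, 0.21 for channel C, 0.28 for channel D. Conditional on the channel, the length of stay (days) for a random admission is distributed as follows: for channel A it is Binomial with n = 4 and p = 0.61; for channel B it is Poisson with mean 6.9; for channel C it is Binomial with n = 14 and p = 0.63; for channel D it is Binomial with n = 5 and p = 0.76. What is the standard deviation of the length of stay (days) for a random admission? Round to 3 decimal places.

2.976

Per component, A: μ=2.44, E[X²]=6.9052; B: μ=6.9, E[X²]=54.51; C: μ=8.82, E[X²]=81.0558; D: μ=3.8, E[X²]=15.352.
E[X] = 0.3·2.44 + 0.21·6.9 + 0.21·8.82 + 0.28·3.8 = 5.0972.
E[X²] = 0.3·6.9052 + 0.21·54.51 + 0.21·81.0558 + 0.28·15.352 = 34.8389.
Var(X) = E[X²] − (E[X])² = 34.8389 − 25.9814 = 8.85749.
SD(X) = √8.85749 = 2.97615.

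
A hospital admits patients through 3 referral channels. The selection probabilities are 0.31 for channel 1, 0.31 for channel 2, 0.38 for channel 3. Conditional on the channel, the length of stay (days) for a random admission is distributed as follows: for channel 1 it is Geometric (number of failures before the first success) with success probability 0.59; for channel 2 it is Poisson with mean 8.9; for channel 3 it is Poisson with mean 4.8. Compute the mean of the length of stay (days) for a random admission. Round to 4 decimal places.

4.7984

Component means — 1: 0.694915; 2: 8.9; 3: 4.8.
E[X] = 0.31·0.694915 + 0.31·8.9 + 0.38·4.8 = 4.79842.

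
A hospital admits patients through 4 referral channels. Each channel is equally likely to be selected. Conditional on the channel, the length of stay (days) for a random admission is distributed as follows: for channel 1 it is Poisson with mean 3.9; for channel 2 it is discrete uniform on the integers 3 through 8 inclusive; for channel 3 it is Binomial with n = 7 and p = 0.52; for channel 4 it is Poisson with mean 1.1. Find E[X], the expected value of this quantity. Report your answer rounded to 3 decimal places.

3.535

Component means — 1: 3.9; 2: 5.5; 3: 3.64; 4: 1.1.
E[X] = 0.25·3.9 + 0.25·5.5 + 0.25·3.64 + 0.25·1.1 = 3.535.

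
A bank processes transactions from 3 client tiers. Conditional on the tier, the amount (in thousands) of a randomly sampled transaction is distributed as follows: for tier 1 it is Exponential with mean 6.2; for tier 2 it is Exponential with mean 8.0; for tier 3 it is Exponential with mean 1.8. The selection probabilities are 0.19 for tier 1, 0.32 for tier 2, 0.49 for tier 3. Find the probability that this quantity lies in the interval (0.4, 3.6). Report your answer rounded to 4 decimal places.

0.4982

Conditional on each tier, P(0.4 < X < 3.6): 1: 0.377984; 2: 0.313601; 3: 0.665402.
By total probability, P(0.4 < X < 3.6) = 0.19·0.377984 + 0.32·0.313601 + 0.49·0.665402 = 0.498216.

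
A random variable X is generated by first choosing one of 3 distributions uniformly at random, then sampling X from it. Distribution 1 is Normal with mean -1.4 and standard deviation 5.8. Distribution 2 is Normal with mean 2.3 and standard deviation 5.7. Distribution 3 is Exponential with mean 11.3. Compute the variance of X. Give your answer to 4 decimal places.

Per component, 1: μ=-1.4, E[X²]=35.6; 2: μ=2.3, E[X²]=37.78; 3: μ=11.3, E[X²]=255.38.
E[X] = 0.333333·-1.4 + 0.333333·2.3 + 0.333333·11.3 = 4.06667.
E[X²] = 0.333333·35.6 + 0.333333·37.78 + 0.333333·255.38 = 109.587.
Var(X) = E[X²] − (E[X])² = 109.587 − 16.5378 = 93.0489.

93.0489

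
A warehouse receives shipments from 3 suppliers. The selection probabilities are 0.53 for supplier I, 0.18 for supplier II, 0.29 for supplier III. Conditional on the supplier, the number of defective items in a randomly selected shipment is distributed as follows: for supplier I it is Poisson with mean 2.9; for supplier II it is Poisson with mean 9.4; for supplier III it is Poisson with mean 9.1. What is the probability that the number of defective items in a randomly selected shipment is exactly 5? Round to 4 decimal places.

Conditional on each supplier, P(X = 5): I: 0.0940491; II: 0.0505929; III: 0.0580692.
By total probability, P(X = 5) = 0.53·0.0940491 + 0.18·0.0505929 + 0.29·0.0580692 = 0.0757928.

0.0758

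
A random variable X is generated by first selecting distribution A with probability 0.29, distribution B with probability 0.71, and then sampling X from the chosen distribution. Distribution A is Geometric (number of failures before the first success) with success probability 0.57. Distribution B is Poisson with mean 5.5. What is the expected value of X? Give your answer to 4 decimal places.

4.1238

Component means — A: 0.754386; B: 5.5.
E[X] = 0.29·0.754386 + 0.71·5.5 = 4.12377.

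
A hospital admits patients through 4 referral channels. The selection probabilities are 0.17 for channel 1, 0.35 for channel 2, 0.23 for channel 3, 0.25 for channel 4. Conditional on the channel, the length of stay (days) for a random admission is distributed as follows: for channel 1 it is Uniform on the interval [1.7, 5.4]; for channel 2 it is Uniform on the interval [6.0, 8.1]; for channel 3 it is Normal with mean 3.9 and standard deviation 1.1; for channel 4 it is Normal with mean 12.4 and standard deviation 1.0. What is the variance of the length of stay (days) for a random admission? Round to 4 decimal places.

12.3708

Per component, 1: μ=3.55, E[X²]=13.7433; 2: μ=7.05, E[X²]=50.07; 3: μ=3.9, E[X²]=16.42; 4: μ=12.4, E[X²]=154.76.
E[X] = 0.17·3.55 + 0.35·7.05 + 0.23·3.9 + 0.25·12.4 = 7.068.
E[X²] = 0.17·13.7433 + 0.35·50.07 + 0.23·16.42 + 0.25·154.76 = 62.3275.
Var(X) = E[X²] − (E[X])² = 62.3275 − 49.9566 = 12.3708.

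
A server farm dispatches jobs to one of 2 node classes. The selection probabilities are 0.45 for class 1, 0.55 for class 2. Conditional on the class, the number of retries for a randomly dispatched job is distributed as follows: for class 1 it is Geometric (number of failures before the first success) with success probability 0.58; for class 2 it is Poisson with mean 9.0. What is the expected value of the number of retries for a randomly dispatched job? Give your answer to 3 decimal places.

Component means — 1: 0.724138; 2: 9.
E[X] = 0.45·0.724138 + 0.55·9 = 5.27586.

5.276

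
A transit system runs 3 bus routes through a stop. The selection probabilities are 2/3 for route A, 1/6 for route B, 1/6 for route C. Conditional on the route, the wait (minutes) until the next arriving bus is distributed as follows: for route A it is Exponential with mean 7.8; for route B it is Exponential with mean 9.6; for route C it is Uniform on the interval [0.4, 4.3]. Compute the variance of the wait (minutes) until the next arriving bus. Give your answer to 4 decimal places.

Per component, A: μ=7.8, E[X²]=121.68; B: μ=9.6, E[X²]=184.32; C: μ=2.35, E[X²]=6.79.
E[X] = 0.666667·7.8 + 0.166667·9.6 + 0.166667·2.35 = 7.19167.
E[X²] = 0.666667·121.68 + 0.166667·184.32 + 0.166667·6.79 = 112.972.
Var(X) = E[X²] − (E[X])² = 112.972 − 51.7201 = 61.2516.

61.2516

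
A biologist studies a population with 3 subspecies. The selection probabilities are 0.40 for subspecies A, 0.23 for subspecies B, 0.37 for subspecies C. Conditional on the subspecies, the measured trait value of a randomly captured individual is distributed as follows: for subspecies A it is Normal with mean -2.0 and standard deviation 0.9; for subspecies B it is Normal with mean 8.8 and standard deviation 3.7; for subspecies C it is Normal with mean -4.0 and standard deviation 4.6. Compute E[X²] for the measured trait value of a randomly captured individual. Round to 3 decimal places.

36.633

For each component E[X²] = Var + (mean)², giving A: 4.81; B: 91.13; C: 37.16.
Overall E[X²] = 0.4·4.81 + 0.23·91.13 + 0.37·37.16 = 36.6331.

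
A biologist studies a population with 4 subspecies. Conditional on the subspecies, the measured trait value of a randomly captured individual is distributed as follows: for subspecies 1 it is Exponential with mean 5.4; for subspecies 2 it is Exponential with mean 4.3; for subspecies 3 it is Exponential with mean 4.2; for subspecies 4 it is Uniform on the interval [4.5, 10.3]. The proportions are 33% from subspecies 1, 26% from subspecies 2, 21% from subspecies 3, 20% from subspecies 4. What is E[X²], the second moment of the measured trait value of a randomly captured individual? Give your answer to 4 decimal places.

For each component E[X²] = Var + (mean)², giving 1: 58.32; 2: 36.98; 3: 35.28; 4: 57.5633.
Overall E[X²] = 0.33·58.32 + 0.26·36.98 + 0.21·35.28 + 0.2·57.5633 = 47.7819.

47.7819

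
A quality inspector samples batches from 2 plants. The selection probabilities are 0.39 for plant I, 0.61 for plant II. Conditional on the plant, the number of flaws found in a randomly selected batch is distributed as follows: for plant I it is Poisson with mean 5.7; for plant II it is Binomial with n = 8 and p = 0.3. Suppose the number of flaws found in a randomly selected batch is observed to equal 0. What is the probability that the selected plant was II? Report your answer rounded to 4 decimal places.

Likelihoods P(X=0 | ·): I: 0.00334597; II: 0.057648.
Posterior ∝ prior × likelihood. Numerator for II: 0.61·0.057648 = 0.0351653.
Normalizing constant: 0.39·0.00334597 + 0.61·0.057648 = 0.0364702.
P(II | observation) = 0.0351653 / 0.0364702 = 0.964219.

0.9642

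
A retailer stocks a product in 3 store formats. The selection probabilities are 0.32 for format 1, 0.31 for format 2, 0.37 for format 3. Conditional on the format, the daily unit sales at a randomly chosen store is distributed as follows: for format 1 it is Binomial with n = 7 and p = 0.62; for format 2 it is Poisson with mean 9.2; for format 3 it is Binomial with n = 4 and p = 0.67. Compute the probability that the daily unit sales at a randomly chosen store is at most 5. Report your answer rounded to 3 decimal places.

0.663

Conditional on each format, P(X ≤ 5): 1: 0.813695; 2: 0.104074; 3: 1.
By total probability, P(X ≤ 5) = 0.32·0.813695 + 0.31·0.104074 + 0.37·1 = 0.662645.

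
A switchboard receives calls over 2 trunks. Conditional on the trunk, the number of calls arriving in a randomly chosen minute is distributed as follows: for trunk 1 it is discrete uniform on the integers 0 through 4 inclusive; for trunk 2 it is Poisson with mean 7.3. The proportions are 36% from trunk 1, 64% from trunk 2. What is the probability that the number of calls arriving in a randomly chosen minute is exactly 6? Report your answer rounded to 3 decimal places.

Conditional on each trunk, P(X = 6): 1: 0; 2: 0.141989.
By total probability, P(X = 6) = 0.36·0 + 0.64·0.141989 = 0.090873.

0.091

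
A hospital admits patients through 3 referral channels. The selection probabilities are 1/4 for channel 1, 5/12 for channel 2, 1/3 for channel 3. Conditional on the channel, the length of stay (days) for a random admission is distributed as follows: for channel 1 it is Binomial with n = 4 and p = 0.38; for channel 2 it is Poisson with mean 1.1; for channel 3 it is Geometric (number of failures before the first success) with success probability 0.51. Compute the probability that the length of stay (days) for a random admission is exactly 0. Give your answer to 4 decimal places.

Conditional on each channel, P(X = 0): 1: 0.147763; 2: 0.332871; 3: 0.51.
By total probability, P(X = 0) = 0.25·0.147763 + 0.416667·0.332871 + 0.333333·0.51 = 0.345637.

0.3456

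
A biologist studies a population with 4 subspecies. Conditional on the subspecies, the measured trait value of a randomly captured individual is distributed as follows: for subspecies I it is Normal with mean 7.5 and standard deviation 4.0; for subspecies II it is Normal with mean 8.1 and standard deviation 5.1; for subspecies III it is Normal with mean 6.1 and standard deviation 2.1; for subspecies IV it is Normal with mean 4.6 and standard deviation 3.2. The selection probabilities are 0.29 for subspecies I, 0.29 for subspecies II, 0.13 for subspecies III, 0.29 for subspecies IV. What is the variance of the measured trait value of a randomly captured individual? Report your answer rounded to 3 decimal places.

Per component, I: μ=7.5, E[X²]=72.25; II: μ=8.1, E[X²]=91.62; III: μ=6.1, E[X²]=41.62; IV: μ=4.6, E[X²]=31.4.
E[X] = 0.29·7.5 + 0.29·8.1 + 0.13·6.1 + 0.29·4.6 = 6.651.
E[X²] = 0.29·72.25 + 0.29·91.62 + 0.13·41.62 + 0.29·31.4 = 62.0389.
Var(X) = E[X²] − (E[X])² = 62.0389 − 44.2358 = 17.8031.

17.803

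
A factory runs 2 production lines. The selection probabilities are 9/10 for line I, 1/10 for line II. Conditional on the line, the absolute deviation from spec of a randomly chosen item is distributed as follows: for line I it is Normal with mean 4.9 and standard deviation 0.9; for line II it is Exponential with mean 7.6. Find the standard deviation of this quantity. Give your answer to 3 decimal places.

2.676

Per component, I: μ=4.9, E[X²]=24.82; II: μ=7.6, E[X²]=115.52.
E[X] = 0.9·4.9 + 0.1·7.6 = 5.17.
E[X²] = 0.9·24.82 + 0.1·115.52 = 33.89.
Var(X) = E[X²] − (E[X])² = 33.89 − 26.7289 = 7.1611.
SD(X) = √7.1611 = 2.67602.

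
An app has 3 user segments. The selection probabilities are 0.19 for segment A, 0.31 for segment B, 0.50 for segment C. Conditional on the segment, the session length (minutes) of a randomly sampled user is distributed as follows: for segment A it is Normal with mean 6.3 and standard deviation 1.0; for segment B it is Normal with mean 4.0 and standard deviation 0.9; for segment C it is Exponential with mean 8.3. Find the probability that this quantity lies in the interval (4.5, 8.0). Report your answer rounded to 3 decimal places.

0.364

Conditional on each segment, P(4.5 < X < 8.0): A: 0.919504; B: 0.289253; C: 0.200066.
By total probability, P(4.5 < X < 8.0) = 0.19·0.919504 + 0.31·0.289253 + 0.5·0.200066 = 0.364407.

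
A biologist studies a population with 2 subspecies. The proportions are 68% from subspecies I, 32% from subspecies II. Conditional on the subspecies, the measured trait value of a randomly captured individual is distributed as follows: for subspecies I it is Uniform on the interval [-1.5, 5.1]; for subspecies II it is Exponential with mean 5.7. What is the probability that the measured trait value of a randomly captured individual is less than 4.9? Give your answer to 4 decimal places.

Conditional on each subspecies, P(X < 4.9): I: 0.969697; II: 0.576689.
By total probability, P(X < 4.9) = 0.68·0.969697 + 0.32·0.576689 = 0.843935.

0.8439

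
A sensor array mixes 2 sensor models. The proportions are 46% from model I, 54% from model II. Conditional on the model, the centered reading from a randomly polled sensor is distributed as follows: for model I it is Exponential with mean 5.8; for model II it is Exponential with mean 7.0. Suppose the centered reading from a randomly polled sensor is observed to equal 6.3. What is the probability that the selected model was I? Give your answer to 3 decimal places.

Likelihoods f(6.3 | ·): I: 0.0581887; II: 0.0580814.
Posterior ∝ prior × likelihood. Numerator for I: 0.46·0.0581887 = 0.0267668.
Normalizing constant: 0.46·0.0581887 + 0.54·0.0580814 = 0.0581307.
P(I | observation) = 0.0267668 / 0.0581307 = 0.460458.

0.460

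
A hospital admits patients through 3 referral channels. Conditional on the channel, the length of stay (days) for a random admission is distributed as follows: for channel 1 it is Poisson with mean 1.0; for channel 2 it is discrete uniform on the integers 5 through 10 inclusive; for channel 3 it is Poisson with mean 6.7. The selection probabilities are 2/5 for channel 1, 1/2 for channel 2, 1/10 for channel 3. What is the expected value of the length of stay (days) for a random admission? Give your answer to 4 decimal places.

4.8200

Component means — 1: 1; 2: 7.5; 3: 6.7.
E[X] = 0.4·1 + 0.5·7.5 + 0.1·6.7 = 4.82.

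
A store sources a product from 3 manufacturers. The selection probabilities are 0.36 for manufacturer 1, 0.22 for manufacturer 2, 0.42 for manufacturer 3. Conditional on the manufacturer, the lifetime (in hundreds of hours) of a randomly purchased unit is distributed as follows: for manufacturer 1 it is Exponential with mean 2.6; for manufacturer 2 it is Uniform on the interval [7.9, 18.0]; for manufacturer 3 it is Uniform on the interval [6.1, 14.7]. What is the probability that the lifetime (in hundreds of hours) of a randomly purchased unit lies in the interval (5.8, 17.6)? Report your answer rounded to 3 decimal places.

Conditional on each manufacturer, P(5.8 < X < 17.6): 1: 0.106297; 2: 0.960396; 3: 1.
By total probability, P(5.8 < X < 17.6) = 0.36·0.106297 + 0.22·0.960396 + 0.42·1 = 0.669554.

0.670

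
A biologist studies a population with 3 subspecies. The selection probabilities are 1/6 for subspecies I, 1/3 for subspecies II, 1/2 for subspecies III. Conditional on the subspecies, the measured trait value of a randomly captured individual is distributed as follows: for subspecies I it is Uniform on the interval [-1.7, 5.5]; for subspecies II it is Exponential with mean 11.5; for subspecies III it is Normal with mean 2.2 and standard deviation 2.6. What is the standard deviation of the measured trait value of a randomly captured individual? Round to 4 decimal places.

8.2296

Per component, I: μ=1.9, E[X²]=7.93; II: μ=11.5, E[X²]=264.5; III: μ=2.2, E[X²]=11.6.
E[X] = 0.166667·1.9 + 0.333333·11.5 + 0.5·2.2 = 5.25.
E[X²] = 0.166667·7.93 + 0.333333·264.5 + 0.5·11.6 = 95.2883.
Var(X) = E[X²] − (E[X])² = 95.2883 − 27.5625 = 67.7258.
SD(X) = √67.7258 = 8.22957.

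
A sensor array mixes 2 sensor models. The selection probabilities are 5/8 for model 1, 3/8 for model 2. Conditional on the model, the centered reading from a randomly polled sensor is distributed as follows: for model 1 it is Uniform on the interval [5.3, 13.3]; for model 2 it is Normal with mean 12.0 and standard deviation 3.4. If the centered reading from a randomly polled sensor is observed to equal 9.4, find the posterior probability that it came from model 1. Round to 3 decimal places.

0.704

Likelihoods f(9.4 | ·): 1: 0.125; 2: 0.0875889.
Posterior ∝ prior × likelihood. Numerator for 1: 0.625·0.125 = 0.078125.
Normalizing constant: 0.625·0.125 + 0.375·0.0875889 = 0.110971.
P(1 | observation) = 0.078125 / 0.110971 = 0.704014.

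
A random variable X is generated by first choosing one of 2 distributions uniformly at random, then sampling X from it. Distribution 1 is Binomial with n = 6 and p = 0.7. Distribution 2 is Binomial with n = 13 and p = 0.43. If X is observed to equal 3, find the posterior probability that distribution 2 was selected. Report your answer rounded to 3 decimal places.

0.308

Likelihoods P(X=3 | ·): 1: 0.18522; 2: 0.0823228.
Posterior ∝ prior × likelihood. Numerator for 2: 0.5·0.0823228 = 0.0411614.
Normalizing constant: 0.5·0.18522 + 0.5·0.0823228 = 0.133771.
P(2 | observation) = 0.0411614 / 0.133771 = 0.307699.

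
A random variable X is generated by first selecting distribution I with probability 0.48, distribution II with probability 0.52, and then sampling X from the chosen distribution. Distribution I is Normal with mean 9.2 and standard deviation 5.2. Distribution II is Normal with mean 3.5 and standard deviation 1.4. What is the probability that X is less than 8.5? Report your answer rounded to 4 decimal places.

0.7342

Conditional on each component, P(X < 8.5): I: 0.446458; II: 0.999822.
By total probability, P(X < 8.5) = 0.48·0.446458 + 0.52·0.999822 = 0.734208.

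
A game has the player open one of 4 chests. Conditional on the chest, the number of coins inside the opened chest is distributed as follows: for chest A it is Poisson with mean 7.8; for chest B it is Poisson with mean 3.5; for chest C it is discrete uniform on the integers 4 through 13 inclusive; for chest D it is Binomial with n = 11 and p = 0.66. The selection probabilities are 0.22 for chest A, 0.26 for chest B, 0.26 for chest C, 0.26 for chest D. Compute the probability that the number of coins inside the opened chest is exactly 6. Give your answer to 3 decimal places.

0.119

Conditional on each chest, P(X = 6): A: 0.128156; B: 0.0770983; C: 0.1; D: 0.1735.
By total probability, P(X = 6) = 0.22·0.128156 + 0.26·0.0770983 + 0.26·0.1 + 0.26·0.1735 = 0.11935.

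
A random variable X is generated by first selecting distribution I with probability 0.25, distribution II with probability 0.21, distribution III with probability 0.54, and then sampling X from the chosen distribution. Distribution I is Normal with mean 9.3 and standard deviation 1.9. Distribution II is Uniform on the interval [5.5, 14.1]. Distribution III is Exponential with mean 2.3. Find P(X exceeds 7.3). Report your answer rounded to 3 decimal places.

Conditional on each component, P(X > 7.3): I: 0.853745; II: 0.790698; III: 0.0418396.
By total probability, P(X > 7.3) = 0.25·0.853745 + 0.21·0.790698 + 0.54·0.0418396 = 0.402076.

0.402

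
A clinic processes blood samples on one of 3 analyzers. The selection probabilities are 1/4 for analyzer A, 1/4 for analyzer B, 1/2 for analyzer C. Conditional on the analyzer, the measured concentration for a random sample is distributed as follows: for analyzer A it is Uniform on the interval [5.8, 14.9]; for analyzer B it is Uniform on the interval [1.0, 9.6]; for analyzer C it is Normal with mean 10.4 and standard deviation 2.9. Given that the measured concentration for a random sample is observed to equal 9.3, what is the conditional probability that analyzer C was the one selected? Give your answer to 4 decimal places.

0.5310

Likelihoods f(9.3 | ·): A: 0.10989; B: 0.116279; C: 0.128018.
Posterior ∝ prior × likelihood. Numerator for C: 0.5·0.128018 = 0.0640088.
Normalizing constant: 0.25·0.10989 + 0.25·0.116279 + 0.5·0.128018 = 0.120551.
P(C | observation) = 0.0640088 / 0.120551 = 0.530968.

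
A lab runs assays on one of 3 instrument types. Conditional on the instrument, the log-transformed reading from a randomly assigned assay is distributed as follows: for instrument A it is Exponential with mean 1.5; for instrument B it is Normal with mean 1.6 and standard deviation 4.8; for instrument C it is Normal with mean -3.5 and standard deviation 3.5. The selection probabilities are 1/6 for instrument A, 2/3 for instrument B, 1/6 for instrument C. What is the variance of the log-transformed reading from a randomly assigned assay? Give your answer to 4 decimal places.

Per component, A: μ=1.5, E[X²]=4.5; B: μ=1.6, E[X²]=25.6; C: μ=-3.5, E[X²]=24.5.
E[X] = 0.166667·1.5 + 0.666667·1.6 + 0.166667·-3.5 = 0.733333.
E[X²] = 0.166667·4.5 + 0.666667·25.6 + 0.166667·24.5 = 21.9.
Var(X) = E[X²] − (E[X])² = 21.9 − 0.537778 = 21.3622.

21.3622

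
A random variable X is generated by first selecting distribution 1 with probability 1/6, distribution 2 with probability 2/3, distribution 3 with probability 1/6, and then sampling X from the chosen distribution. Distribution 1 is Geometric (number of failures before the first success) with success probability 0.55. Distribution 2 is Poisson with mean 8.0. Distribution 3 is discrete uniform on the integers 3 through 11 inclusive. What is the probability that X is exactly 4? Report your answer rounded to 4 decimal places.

Conditional on each component, P(X = 4): 1: 0.0225534; 2: 0.0572523; 3: 0.111111.
By total probability, P(X = 4) = 0.166667·0.0225534 + 0.666667·0.0572523 + 0.166667·0.111111 = 0.0604456.

0.0604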